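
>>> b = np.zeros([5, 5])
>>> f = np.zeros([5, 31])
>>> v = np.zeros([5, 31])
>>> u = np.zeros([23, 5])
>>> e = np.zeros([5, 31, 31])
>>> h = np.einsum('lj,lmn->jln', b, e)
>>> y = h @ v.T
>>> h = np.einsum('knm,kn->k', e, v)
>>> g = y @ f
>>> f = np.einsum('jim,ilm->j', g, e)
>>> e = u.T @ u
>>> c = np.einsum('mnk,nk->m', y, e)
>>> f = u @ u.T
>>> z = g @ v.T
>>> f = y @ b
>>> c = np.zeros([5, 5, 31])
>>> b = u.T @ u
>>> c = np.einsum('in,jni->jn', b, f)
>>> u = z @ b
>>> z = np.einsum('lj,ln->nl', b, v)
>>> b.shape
(5, 5)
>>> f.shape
(5, 5, 5)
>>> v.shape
(5, 31)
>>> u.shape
(5, 5, 5)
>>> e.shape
(5, 5)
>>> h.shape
(5,)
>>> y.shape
(5, 5, 5)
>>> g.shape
(5, 5, 31)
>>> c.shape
(5, 5)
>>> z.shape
(31, 5)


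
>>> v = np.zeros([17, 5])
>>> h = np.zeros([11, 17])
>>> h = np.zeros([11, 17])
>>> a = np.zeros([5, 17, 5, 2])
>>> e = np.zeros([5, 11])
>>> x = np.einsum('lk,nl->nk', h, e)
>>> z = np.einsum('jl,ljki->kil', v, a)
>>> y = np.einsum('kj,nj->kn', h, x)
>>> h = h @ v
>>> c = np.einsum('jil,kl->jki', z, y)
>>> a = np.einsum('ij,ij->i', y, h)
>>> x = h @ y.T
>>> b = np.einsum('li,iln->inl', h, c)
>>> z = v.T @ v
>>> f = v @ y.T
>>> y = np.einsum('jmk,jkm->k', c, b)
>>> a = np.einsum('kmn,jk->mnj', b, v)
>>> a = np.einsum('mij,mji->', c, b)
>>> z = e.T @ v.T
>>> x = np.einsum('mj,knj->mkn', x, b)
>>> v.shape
(17, 5)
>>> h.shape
(11, 5)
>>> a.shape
()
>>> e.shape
(5, 11)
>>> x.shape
(11, 5, 2)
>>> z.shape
(11, 17)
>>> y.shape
(2,)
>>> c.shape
(5, 11, 2)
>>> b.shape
(5, 2, 11)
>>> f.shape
(17, 11)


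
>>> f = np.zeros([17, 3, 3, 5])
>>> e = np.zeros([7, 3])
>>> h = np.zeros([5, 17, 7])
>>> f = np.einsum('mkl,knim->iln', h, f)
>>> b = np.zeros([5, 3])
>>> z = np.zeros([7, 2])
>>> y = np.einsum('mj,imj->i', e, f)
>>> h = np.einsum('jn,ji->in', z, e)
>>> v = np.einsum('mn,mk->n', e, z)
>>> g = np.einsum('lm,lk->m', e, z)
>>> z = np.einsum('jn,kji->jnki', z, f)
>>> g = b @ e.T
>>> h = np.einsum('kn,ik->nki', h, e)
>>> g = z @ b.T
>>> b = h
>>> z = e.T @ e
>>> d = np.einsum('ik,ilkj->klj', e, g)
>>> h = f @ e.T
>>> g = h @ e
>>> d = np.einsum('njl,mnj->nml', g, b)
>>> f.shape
(3, 7, 3)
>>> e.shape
(7, 3)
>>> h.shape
(3, 7, 7)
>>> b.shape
(2, 3, 7)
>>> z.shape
(3, 3)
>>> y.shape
(3,)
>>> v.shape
(3,)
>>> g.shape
(3, 7, 3)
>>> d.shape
(3, 2, 3)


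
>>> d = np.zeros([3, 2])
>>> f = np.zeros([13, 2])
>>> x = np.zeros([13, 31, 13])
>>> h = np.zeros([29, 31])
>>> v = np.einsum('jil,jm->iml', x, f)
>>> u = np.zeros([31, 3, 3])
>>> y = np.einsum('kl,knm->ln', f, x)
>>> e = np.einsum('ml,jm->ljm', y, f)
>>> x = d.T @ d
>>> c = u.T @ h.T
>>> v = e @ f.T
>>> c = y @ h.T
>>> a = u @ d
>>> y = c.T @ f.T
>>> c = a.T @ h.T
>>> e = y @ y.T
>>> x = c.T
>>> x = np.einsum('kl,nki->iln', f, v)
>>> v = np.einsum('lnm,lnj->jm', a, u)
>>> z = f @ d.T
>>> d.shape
(3, 2)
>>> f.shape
(13, 2)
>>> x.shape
(13, 2, 31)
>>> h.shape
(29, 31)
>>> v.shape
(3, 2)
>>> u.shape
(31, 3, 3)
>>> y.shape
(29, 13)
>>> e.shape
(29, 29)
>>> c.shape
(2, 3, 29)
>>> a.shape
(31, 3, 2)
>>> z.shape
(13, 3)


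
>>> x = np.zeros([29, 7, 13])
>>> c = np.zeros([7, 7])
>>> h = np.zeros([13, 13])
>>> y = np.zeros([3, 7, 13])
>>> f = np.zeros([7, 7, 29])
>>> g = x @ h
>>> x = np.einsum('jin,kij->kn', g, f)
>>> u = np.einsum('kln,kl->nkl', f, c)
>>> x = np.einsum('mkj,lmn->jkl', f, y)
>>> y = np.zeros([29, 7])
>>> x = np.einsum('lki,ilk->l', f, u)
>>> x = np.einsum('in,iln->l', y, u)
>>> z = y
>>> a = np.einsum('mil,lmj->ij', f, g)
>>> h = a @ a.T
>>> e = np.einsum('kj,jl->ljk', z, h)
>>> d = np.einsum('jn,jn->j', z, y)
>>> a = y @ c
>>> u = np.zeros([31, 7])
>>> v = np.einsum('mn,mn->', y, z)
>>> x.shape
(7,)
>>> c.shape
(7, 7)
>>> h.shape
(7, 7)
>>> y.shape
(29, 7)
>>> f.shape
(7, 7, 29)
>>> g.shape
(29, 7, 13)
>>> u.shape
(31, 7)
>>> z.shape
(29, 7)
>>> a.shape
(29, 7)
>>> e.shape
(7, 7, 29)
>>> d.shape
(29,)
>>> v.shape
()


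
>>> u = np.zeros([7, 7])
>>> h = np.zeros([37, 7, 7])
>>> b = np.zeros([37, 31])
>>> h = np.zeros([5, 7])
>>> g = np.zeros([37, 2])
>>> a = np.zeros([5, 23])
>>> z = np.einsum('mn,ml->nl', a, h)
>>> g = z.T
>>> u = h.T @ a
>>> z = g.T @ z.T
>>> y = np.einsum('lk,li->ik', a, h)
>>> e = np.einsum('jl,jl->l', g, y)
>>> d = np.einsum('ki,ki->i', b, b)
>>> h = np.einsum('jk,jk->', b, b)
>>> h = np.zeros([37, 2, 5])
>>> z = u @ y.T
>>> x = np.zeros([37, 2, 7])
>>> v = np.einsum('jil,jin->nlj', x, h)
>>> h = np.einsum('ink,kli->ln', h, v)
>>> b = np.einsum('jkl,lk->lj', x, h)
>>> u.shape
(7, 23)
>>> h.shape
(7, 2)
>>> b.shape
(7, 37)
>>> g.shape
(7, 23)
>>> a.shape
(5, 23)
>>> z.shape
(7, 7)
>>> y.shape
(7, 23)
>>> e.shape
(23,)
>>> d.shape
(31,)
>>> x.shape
(37, 2, 7)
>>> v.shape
(5, 7, 37)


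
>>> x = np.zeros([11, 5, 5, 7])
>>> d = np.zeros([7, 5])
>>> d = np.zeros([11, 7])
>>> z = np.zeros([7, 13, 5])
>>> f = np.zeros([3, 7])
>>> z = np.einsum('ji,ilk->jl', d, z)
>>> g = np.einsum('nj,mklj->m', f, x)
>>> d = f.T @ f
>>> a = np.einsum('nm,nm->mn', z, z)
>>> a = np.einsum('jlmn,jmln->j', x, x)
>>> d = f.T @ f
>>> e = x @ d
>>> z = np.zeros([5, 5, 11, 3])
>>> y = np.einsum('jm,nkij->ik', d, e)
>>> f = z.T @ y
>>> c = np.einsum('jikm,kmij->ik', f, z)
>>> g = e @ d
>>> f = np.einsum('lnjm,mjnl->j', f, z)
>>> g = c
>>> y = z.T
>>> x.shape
(11, 5, 5, 7)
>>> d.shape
(7, 7)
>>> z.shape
(5, 5, 11, 3)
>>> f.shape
(5,)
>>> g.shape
(11, 5)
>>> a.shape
(11,)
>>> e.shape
(11, 5, 5, 7)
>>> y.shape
(3, 11, 5, 5)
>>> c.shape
(11, 5)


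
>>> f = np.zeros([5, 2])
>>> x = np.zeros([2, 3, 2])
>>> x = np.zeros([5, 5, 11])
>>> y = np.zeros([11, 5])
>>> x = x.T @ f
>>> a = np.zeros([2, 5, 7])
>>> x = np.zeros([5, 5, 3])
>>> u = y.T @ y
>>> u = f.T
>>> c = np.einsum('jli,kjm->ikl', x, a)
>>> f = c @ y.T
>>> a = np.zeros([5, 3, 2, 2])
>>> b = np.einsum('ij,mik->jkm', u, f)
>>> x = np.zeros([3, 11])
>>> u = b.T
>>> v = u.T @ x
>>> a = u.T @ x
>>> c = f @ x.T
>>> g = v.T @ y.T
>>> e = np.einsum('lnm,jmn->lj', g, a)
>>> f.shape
(3, 2, 11)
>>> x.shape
(3, 11)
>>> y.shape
(11, 5)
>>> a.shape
(5, 11, 11)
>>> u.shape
(3, 11, 5)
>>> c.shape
(3, 2, 3)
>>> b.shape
(5, 11, 3)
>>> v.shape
(5, 11, 11)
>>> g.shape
(11, 11, 11)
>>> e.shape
(11, 5)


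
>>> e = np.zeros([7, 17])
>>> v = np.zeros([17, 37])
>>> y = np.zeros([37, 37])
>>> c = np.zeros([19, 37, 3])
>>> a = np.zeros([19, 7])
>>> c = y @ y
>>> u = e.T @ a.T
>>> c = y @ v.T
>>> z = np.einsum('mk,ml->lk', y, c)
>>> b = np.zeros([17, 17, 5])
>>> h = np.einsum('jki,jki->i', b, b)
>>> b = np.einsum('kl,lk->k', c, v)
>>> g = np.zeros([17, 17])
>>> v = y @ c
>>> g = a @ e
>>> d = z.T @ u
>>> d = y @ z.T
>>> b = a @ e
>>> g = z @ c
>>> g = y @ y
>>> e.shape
(7, 17)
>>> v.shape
(37, 17)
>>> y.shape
(37, 37)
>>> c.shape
(37, 17)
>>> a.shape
(19, 7)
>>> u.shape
(17, 19)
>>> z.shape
(17, 37)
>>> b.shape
(19, 17)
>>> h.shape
(5,)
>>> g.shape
(37, 37)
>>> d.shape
(37, 17)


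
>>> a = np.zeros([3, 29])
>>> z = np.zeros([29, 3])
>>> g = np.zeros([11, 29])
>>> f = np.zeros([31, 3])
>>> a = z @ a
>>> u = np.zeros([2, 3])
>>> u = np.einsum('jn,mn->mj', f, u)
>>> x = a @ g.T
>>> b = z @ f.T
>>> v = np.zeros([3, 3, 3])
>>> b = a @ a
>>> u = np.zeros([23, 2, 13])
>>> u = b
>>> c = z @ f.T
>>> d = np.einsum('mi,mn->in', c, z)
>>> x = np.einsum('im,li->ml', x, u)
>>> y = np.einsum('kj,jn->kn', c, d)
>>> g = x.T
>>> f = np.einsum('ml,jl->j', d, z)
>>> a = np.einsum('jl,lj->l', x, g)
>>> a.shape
(29,)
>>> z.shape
(29, 3)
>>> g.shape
(29, 11)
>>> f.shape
(29,)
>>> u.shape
(29, 29)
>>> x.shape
(11, 29)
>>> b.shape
(29, 29)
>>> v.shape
(3, 3, 3)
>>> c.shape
(29, 31)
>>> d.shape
(31, 3)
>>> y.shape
(29, 3)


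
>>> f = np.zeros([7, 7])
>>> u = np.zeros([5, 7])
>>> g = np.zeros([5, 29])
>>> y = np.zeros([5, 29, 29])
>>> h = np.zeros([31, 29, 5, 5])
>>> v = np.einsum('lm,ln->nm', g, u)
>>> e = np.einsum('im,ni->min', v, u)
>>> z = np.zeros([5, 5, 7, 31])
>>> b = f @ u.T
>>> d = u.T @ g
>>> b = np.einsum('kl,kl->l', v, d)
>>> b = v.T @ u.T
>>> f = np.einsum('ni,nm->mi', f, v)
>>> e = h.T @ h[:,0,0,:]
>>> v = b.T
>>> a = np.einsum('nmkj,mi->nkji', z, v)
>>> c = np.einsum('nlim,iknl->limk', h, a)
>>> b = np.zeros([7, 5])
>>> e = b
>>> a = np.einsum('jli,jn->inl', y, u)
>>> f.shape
(29, 7)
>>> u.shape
(5, 7)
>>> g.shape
(5, 29)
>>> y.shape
(5, 29, 29)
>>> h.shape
(31, 29, 5, 5)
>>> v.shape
(5, 29)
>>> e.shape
(7, 5)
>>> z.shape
(5, 5, 7, 31)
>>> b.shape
(7, 5)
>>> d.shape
(7, 29)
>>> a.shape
(29, 7, 29)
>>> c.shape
(29, 5, 5, 7)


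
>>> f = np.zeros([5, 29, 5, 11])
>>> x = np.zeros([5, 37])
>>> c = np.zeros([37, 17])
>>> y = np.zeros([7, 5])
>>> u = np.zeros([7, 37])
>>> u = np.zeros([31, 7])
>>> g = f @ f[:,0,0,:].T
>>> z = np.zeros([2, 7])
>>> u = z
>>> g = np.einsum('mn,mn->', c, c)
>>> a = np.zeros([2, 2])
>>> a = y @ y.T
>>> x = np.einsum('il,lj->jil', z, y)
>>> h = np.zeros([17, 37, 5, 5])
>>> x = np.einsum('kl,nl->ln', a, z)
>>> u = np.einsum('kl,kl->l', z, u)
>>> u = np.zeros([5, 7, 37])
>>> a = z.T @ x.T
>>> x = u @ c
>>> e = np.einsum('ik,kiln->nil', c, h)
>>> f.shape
(5, 29, 5, 11)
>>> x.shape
(5, 7, 17)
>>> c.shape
(37, 17)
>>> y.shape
(7, 5)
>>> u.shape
(5, 7, 37)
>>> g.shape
()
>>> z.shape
(2, 7)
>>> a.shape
(7, 7)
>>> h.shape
(17, 37, 5, 5)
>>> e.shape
(5, 37, 5)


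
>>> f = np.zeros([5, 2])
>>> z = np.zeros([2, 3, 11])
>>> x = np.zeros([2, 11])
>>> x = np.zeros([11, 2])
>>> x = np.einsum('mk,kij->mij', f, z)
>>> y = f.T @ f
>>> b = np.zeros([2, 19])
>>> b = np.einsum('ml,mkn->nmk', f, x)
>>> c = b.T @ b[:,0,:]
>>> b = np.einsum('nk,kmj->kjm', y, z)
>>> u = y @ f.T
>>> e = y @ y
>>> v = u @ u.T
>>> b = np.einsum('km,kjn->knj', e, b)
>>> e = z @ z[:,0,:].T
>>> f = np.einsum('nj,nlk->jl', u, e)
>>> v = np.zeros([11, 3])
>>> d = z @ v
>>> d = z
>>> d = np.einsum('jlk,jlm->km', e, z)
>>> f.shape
(5, 3)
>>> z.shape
(2, 3, 11)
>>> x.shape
(5, 3, 11)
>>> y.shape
(2, 2)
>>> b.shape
(2, 3, 11)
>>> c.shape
(3, 5, 3)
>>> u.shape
(2, 5)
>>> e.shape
(2, 3, 2)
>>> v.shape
(11, 3)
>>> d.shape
(2, 11)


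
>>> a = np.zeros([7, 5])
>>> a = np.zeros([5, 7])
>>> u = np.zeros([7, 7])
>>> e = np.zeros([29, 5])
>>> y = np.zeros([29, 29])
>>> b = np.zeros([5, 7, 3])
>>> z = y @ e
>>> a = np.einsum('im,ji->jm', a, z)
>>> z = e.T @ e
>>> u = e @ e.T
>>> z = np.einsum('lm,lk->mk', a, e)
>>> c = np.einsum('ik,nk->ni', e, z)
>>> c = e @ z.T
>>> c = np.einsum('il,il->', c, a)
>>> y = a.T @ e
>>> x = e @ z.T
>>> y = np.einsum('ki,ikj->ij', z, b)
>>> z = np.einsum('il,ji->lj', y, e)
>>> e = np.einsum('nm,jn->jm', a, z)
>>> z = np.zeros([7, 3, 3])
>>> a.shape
(29, 7)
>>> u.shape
(29, 29)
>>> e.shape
(3, 7)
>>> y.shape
(5, 3)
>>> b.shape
(5, 7, 3)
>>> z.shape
(7, 3, 3)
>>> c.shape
()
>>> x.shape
(29, 7)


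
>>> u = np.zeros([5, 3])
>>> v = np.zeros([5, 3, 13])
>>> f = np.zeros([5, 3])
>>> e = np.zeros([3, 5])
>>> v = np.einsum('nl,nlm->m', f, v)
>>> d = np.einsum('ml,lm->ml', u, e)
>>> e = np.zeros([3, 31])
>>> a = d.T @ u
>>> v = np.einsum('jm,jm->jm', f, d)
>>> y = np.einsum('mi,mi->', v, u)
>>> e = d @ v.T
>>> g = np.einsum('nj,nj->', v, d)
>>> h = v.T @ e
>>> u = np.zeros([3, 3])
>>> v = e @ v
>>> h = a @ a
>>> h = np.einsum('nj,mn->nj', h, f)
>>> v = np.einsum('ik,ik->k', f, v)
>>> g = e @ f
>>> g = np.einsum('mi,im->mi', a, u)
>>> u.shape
(3, 3)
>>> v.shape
(3,)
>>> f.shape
(5, 3)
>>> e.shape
(5, 5)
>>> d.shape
(5, 3)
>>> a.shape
(3, 3)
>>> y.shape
()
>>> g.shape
(3, 3)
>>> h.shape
(3, 3)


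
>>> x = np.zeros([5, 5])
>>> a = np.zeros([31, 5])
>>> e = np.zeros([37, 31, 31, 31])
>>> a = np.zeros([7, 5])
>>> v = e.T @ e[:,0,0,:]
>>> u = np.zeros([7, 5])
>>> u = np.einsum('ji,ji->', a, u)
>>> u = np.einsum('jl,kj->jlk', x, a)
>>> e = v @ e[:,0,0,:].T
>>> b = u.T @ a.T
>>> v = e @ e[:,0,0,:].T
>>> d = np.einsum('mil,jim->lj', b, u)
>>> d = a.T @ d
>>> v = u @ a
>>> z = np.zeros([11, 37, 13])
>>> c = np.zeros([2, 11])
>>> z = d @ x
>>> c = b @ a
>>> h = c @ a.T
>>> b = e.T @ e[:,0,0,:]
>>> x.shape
(5, 5)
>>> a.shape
(7, 5)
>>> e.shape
(31, 31, 31, 37)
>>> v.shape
(5, 5, 5)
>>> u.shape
(5, 5, 7)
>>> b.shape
(37, 31, 31, 37)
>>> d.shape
(5, 5)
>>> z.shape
(5, 5)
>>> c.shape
(7, 5, 5)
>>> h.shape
(7, 5, 7)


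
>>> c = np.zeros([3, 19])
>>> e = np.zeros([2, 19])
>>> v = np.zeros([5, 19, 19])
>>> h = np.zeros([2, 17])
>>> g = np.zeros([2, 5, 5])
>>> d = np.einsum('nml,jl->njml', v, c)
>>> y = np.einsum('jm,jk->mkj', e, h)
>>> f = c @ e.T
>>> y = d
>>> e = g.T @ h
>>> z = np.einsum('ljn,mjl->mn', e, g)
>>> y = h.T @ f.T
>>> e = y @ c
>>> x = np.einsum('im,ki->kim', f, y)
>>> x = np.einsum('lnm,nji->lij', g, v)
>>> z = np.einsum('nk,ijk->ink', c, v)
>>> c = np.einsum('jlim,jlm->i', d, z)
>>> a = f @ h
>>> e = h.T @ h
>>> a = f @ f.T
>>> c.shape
(19,)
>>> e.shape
(17, 17)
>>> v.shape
(5, 19, 19)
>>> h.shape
(2, 17)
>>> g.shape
(2, 5, 5)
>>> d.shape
(5, 3, 19, 19)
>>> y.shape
(17, 3)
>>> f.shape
(3, 2)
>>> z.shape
(5, 3, 19)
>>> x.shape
(2, 19, 19)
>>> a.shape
(3, 3)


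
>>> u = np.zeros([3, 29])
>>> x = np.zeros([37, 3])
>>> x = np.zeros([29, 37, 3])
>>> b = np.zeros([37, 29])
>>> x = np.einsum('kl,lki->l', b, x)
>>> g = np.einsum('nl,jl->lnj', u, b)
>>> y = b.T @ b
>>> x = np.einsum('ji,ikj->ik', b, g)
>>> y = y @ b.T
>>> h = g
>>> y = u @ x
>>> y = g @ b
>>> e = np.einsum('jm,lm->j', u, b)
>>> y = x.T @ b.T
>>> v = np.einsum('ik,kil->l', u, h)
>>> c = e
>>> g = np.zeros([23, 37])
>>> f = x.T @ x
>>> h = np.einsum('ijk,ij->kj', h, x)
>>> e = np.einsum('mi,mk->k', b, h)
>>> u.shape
(3, 29)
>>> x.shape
(29, 3)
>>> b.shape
(37, 29)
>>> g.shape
(23, 37)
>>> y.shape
(3, 37)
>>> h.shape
(37, 3)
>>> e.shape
(3,)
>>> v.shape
(37,)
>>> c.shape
(3,)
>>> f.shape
(3, 3)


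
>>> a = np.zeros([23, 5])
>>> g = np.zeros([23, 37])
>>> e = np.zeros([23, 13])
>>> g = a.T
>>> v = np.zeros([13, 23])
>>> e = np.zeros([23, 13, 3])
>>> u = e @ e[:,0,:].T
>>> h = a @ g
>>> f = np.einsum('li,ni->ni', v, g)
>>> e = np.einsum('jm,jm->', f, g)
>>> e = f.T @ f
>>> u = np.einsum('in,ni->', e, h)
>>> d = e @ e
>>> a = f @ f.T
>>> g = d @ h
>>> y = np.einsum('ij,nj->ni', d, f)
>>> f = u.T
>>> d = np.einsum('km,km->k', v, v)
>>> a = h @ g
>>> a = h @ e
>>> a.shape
(23, 23)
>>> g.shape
(23, 23)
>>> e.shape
(23, 23)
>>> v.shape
(13, 23)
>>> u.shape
()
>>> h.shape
(23, 23)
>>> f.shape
()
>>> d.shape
(13,)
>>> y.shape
(5, 23)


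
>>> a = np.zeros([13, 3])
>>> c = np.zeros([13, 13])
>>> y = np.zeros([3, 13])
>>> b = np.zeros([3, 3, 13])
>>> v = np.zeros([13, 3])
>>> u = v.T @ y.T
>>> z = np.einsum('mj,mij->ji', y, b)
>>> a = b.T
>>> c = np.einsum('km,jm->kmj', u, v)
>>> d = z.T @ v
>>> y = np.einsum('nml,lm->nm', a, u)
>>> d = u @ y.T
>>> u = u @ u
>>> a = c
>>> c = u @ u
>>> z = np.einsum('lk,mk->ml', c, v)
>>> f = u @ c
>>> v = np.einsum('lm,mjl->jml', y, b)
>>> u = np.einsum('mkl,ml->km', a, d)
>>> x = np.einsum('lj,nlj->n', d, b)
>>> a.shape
(3, 3, 13)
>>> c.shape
(3, 3)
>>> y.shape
(13, 3)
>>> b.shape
(3, 3, 13)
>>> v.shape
(3, 3, 13)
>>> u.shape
(3, 3)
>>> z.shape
(13, 3)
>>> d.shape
(3, 13)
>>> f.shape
(3, 3)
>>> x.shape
(3,)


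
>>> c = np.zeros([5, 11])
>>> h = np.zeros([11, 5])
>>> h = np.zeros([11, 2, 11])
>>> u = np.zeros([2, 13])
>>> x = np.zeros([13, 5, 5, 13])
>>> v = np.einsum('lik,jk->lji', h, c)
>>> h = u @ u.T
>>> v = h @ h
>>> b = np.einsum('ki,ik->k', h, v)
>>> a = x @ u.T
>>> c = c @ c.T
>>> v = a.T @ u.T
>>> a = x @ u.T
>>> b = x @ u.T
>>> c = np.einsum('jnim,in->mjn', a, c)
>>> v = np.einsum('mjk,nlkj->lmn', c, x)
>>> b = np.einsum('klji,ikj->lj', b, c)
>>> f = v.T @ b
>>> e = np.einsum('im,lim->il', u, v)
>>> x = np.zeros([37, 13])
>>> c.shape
(2, 13, 5)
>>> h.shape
(2, 2)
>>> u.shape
(2, 13)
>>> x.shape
(37, 13)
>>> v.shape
(5, 2, 13)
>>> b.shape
(5, 5)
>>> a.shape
(13, 5, 5, 2)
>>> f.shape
(13, 2, 5)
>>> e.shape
(2, 5)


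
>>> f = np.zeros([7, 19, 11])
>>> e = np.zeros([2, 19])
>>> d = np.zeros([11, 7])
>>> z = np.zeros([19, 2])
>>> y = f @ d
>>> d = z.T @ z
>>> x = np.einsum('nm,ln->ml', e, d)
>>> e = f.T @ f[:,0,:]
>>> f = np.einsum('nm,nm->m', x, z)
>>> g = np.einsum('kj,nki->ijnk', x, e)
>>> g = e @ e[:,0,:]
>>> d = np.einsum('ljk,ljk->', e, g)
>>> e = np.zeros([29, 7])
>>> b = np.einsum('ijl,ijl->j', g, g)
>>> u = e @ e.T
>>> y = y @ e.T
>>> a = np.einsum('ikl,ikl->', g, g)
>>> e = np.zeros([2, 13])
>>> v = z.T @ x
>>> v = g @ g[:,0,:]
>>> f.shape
(2,)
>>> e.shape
(2, 13)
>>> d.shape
()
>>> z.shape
(19, 2)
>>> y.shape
(7, 19, 29)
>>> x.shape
(19, 2)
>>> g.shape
(11, 19, 11)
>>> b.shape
(19,)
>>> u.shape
(29, 29)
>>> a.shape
()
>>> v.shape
(11, 19, 11)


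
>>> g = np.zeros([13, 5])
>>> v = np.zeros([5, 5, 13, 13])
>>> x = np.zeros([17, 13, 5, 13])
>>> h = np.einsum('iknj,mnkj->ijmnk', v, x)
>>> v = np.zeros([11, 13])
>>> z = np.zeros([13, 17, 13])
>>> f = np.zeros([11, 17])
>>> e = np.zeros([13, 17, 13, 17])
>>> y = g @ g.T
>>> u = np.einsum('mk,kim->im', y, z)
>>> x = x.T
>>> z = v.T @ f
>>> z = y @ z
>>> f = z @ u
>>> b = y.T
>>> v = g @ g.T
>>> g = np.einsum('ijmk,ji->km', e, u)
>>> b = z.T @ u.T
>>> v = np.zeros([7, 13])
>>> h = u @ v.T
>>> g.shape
(17, 13)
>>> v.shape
(7, 13)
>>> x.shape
(13, 5, 13, 17)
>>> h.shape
(17, 7)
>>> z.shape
(13, 17)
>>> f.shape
(13, 13)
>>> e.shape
(13, 17, 13, 17)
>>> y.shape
(13, 13)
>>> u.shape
(17, 13)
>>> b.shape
(17, 17)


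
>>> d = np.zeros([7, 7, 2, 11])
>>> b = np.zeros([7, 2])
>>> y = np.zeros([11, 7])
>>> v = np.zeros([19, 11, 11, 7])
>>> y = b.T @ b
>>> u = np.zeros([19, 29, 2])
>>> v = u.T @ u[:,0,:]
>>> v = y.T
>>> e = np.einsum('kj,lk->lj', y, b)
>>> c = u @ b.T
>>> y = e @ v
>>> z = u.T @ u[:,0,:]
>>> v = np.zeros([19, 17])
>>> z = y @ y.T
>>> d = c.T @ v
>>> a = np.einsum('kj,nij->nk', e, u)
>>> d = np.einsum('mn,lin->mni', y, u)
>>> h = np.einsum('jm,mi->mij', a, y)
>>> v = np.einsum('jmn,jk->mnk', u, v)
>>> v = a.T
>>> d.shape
(7, 2, 29)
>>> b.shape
(7, 2)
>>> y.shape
(7, 2)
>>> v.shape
(7, 19)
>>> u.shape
(19, 29, 2)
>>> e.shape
(7, 2)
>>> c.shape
(19, 29, 7)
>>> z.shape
(7, 7)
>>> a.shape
(19, 7)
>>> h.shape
(7, 2, 19)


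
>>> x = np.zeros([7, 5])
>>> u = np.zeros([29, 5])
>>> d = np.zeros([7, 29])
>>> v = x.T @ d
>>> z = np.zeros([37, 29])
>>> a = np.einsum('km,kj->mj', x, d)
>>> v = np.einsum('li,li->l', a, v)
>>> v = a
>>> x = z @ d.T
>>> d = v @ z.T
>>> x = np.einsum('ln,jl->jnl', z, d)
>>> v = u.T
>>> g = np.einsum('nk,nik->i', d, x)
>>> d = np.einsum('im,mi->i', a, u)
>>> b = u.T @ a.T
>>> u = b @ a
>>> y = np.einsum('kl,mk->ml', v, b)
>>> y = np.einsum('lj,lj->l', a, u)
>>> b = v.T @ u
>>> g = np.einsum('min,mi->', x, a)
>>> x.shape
(5, 29, 37)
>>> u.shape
(5, 29)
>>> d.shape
(5,)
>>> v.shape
(5, 29)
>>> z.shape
(37, 29)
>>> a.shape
(5, 29)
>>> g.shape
()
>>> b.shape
(29, 29)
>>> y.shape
(5,)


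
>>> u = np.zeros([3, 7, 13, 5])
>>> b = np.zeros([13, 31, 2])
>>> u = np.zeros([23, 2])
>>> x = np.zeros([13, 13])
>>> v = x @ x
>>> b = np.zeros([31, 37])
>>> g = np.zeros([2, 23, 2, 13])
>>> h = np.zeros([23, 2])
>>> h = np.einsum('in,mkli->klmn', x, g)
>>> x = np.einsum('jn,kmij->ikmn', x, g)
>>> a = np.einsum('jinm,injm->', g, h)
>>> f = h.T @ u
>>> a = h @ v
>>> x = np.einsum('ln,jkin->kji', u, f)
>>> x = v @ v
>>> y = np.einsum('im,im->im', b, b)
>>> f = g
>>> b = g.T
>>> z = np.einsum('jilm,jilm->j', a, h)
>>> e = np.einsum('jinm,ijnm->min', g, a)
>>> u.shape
(23, 2)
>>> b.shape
(13, 2, 23, 2)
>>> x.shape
(13, 13)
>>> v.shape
(13, 13)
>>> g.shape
(2, 23, 2, 13)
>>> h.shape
(23, 2, 2, 13)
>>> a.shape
(23, 2, 2, 13)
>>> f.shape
(2, 23, 2, 13)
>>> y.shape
(31, 37)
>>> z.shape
(23,)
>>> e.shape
(13, 23, 2)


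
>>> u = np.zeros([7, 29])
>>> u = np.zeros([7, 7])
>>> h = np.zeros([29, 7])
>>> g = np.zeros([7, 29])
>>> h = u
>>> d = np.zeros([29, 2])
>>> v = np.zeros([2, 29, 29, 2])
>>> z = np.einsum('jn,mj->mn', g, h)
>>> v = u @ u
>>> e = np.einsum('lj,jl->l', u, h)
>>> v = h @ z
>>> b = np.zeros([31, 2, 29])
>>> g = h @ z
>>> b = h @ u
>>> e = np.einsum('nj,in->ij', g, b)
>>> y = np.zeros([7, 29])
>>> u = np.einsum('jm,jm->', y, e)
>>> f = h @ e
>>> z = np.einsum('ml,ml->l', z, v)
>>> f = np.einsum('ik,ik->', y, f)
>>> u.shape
()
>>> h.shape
(7, 7)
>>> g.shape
(7, 29)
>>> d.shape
(29, 2)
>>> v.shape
(7, 29)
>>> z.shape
(29,)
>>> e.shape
(7, 29)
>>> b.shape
(7, 7)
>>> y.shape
(7, 29)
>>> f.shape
()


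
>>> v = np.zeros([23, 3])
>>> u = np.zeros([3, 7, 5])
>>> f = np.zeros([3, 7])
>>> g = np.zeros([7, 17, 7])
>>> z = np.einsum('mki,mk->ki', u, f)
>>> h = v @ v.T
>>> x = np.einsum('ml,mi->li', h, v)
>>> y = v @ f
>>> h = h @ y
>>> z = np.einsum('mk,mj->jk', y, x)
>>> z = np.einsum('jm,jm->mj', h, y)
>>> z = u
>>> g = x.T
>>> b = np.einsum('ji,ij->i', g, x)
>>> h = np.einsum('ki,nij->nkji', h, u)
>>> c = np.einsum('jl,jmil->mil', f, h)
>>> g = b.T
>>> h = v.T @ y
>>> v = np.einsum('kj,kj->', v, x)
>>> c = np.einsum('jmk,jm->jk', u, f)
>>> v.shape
()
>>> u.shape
(3, 7, 5)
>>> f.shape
(3, 7)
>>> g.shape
(23,)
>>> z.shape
(3, 7, 5)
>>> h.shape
(3, 7)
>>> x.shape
(23, 3)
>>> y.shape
(23, 7)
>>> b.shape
(23,)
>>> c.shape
(3, 5)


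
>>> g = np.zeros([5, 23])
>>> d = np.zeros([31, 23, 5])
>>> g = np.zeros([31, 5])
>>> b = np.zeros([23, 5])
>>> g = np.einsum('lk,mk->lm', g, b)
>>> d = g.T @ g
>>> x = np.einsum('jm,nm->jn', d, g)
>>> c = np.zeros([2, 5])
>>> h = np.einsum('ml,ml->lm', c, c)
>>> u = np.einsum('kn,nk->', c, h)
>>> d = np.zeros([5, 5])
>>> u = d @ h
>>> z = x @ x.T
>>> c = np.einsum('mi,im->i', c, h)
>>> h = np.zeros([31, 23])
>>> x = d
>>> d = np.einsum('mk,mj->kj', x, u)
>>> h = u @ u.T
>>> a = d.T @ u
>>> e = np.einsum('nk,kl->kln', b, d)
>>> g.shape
(31, 23)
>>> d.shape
(5, 2)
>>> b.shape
(23, 5)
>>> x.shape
(5, 5)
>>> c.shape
(5,)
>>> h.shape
(5, 5)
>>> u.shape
(5, 2)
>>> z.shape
(23, 23)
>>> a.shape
(2, 2)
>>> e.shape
(5, 2, 23)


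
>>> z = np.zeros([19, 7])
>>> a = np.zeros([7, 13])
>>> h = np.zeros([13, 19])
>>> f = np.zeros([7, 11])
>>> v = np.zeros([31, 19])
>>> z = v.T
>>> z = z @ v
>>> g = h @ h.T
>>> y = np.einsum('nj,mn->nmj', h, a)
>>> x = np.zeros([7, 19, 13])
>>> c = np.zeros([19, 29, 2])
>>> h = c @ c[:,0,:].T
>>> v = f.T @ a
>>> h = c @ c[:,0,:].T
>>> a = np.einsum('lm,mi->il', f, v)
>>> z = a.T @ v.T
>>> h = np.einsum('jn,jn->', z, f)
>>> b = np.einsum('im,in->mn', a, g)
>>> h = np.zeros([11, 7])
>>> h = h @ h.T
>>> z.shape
(7, 11)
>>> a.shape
(13, 7)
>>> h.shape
(11, 11)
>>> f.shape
(7, 11)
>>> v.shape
(11, 13)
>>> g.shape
(13, 13)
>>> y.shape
(13, 7, 19)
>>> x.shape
(7, 19, 13)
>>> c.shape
(19, 29, 2)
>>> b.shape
(7, 13)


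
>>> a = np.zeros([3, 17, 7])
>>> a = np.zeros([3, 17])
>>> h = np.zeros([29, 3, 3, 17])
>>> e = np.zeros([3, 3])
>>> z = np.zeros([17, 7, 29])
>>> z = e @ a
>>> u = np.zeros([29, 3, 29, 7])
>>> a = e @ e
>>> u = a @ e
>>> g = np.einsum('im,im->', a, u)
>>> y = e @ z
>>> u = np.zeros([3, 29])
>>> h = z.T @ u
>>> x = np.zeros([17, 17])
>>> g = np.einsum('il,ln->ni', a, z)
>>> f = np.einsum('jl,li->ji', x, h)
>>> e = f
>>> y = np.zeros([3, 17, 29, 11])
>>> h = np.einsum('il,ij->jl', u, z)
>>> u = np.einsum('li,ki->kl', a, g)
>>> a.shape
(3, 3)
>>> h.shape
(17, 29)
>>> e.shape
(17, 29)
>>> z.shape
(3, 17)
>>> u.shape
(17, 3)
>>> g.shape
(17, 3)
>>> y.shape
(3, 17, 29, 11)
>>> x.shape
(17, 17)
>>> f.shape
(17, 29)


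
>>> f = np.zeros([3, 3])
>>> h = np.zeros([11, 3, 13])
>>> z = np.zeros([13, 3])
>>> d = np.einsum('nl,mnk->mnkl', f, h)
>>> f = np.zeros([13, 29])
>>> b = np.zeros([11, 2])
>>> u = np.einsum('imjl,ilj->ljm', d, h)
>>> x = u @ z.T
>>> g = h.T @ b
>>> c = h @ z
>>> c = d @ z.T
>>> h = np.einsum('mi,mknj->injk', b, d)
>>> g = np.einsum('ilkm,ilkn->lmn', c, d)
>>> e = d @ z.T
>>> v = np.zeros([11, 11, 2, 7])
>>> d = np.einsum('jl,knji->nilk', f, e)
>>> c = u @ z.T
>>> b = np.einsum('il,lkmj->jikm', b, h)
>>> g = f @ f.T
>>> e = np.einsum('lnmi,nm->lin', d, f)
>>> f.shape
(13, 29)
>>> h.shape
(2, 13, 3, 3)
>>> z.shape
(13, 3)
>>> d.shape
(3, 13, 29, 11)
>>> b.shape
(3, 11, 13, 3)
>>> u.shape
(3, 13, 3)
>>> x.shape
(3, 13, 13)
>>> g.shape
(13, 13)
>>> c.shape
(3, 13, 13)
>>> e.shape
(3, 11, 13)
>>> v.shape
(11, 11, 2, 7)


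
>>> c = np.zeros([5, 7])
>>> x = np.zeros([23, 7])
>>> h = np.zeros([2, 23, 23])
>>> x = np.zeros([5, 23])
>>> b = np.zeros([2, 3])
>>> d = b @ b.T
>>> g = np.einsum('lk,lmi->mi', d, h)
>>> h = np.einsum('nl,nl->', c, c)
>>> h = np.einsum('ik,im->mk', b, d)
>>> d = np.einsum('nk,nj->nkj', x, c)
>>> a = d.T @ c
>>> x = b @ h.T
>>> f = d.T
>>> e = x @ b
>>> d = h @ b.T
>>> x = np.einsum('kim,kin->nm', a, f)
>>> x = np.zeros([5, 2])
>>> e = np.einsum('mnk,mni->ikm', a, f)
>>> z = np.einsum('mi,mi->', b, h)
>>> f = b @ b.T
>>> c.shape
(5, 7)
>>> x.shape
(5, 2)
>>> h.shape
(2, 3)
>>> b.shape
(2, 3)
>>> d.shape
(2, 2)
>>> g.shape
(23, 23)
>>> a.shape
(7, 23, 7)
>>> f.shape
(2, 2)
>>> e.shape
(5, 7, 7)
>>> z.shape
()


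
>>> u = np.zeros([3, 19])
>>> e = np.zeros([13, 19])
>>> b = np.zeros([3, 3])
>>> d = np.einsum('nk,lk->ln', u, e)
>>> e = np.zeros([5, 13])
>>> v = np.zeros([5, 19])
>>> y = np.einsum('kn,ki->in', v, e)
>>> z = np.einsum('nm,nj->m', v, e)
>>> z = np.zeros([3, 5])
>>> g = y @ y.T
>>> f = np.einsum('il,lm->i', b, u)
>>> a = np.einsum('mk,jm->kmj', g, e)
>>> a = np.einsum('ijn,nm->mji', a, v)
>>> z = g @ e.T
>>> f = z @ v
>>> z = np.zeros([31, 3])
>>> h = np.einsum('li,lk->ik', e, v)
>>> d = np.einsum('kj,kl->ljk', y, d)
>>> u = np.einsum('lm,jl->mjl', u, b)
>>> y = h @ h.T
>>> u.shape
(19, 3, 3)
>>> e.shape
(5, 13)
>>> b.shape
(3, 3)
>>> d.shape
(3, 19, 13)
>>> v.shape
(5, 19)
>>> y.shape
(13, 13)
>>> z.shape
(31, 3)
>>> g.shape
(13, 13)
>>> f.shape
(13, 19)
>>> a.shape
(19, 13, 13)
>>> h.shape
(13, 19)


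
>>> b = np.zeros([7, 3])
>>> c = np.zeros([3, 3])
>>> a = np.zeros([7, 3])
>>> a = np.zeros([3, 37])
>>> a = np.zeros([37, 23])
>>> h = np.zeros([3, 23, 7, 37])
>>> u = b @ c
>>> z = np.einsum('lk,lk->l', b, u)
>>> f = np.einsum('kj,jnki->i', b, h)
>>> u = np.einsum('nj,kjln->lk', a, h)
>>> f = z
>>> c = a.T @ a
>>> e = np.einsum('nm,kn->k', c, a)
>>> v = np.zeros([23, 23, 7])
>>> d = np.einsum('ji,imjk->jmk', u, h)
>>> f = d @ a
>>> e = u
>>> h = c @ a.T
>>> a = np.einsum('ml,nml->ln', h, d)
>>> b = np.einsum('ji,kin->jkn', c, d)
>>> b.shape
(23, 7, 37)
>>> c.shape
(23, 23)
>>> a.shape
(37, 7)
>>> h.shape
(23, 37)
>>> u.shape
(7, 3)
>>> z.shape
(7,)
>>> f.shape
(7, 23, 23)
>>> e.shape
(7, 3)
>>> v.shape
(23, 23, 7)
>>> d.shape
(7, 23, 37)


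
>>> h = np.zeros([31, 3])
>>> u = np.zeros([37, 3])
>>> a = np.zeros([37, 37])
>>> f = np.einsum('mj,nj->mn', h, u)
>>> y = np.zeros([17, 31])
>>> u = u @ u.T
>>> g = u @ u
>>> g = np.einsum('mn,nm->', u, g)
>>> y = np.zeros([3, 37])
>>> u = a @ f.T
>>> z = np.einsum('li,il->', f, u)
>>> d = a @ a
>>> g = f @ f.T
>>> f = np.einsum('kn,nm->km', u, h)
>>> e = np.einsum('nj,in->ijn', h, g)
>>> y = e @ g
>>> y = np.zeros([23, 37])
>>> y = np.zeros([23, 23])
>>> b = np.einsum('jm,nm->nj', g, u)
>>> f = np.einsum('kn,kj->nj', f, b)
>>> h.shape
(31, 3)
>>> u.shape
(37, 31)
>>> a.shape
(37, 37)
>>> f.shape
(3, 31)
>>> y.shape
(23, 23)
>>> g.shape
(31, 31)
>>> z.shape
()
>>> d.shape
(37, 37)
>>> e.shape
(31, 3, 31)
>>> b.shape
(37, 31)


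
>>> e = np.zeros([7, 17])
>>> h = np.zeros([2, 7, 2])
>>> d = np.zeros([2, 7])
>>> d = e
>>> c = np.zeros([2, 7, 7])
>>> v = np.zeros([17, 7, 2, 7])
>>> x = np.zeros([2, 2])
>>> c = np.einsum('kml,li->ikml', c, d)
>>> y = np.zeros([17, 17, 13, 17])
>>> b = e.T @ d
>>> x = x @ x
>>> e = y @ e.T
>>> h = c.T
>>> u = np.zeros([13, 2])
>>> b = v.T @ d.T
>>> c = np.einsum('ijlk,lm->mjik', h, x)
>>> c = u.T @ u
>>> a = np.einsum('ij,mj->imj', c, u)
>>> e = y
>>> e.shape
(17, 17, 13, 17)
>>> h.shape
(7, 7, 2, 17)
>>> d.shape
(7, 17)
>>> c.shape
(2, 2)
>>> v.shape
(17, 7, 2, 7)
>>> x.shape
(2, 2)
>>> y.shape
(17, 17, 13, 17)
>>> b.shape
(7, 2, 7, 7)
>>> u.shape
(13, 2)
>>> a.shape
(2, 13, 2)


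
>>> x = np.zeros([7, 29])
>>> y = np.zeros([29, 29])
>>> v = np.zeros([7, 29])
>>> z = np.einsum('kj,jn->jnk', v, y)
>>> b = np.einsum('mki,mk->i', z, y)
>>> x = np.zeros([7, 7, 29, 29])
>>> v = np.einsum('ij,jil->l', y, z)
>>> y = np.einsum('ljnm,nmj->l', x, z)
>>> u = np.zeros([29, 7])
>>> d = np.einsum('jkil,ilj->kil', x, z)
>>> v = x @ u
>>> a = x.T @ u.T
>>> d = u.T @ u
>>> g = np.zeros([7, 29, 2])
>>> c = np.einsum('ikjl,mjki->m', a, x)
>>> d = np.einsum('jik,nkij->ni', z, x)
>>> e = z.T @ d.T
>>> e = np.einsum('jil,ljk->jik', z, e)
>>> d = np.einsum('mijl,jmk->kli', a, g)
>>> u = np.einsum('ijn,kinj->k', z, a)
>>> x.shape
(7, 7, 29, 29)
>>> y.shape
(7,)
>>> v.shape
(7, 7, 29, 7)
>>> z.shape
(29, 29, 7)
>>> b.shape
(7,)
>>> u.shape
(29,)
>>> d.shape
(2, 29, 29)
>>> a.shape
(29, 29, 7, 29)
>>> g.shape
(7, 29, 2)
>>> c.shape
(7,)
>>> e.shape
(29, 29, 7)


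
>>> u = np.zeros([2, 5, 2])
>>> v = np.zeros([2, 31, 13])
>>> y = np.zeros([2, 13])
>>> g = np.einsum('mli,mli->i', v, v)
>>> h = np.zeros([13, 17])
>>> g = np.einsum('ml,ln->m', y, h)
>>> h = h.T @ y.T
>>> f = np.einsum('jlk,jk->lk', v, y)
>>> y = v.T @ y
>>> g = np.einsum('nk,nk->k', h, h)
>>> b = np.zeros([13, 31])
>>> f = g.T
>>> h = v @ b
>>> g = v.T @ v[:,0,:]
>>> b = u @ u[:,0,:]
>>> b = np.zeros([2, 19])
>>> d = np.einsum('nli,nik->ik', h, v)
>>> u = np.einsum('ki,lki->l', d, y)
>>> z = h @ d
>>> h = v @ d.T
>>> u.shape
(13,)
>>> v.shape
(2, 31, 13)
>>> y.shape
(13, 31, 13)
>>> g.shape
(13, 31, 13)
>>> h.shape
(2, 31, 31)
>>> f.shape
(2,)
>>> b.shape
(2, 19)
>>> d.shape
(31, 13)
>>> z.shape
(2, 31, 13)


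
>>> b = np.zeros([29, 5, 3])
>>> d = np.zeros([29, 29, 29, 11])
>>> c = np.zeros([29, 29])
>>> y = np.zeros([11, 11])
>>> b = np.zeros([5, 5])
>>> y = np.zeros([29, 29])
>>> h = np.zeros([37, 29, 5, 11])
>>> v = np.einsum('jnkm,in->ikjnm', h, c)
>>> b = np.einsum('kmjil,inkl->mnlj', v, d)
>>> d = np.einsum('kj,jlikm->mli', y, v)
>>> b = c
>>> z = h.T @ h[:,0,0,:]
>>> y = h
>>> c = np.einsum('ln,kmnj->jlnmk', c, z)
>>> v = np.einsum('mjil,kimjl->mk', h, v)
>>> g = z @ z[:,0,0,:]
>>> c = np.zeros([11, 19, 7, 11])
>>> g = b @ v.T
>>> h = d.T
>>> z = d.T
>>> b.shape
(29, 29)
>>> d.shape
(11, 5, 37)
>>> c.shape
(11, 19, 7, 11)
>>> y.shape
(37, 29, 5, 11)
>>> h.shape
(37, 5, 11)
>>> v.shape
(37, 29)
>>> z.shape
(37, 5, 11)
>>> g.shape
(29, 37)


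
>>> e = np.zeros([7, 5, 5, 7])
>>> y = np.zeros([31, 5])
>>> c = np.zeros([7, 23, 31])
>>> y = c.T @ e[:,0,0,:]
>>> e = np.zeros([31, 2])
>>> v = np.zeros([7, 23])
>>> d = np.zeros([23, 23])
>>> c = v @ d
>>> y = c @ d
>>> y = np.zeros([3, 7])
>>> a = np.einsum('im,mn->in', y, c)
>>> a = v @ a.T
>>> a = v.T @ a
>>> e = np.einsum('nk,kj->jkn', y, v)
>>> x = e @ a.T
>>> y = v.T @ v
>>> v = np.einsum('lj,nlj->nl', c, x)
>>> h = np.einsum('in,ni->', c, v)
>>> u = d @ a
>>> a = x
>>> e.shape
(23, 7, 3)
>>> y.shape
(23, 23)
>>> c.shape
(7, 23)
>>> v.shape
(23, 7)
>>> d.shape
(23, 23)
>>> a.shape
(23, 7, 23)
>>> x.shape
(23, 7, 23)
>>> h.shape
()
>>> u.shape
(23, 3)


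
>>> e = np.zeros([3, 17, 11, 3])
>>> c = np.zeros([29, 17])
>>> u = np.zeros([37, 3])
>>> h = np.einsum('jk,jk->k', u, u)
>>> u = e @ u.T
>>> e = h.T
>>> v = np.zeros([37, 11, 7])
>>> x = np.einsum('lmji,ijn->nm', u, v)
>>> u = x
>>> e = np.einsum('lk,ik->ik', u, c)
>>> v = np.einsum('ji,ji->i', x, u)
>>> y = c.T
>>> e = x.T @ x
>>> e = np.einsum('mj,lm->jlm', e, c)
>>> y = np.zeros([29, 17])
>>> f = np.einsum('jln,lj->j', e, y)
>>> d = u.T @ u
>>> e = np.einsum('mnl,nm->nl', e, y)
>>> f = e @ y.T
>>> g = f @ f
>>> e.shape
(29, 17)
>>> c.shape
(29, 17)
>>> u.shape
(7, 17)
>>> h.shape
(3,)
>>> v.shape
(17,)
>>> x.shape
(7, 17)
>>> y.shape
(29, 17)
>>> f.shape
(29, 29)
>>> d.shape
(17, 17)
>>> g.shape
(29, 29)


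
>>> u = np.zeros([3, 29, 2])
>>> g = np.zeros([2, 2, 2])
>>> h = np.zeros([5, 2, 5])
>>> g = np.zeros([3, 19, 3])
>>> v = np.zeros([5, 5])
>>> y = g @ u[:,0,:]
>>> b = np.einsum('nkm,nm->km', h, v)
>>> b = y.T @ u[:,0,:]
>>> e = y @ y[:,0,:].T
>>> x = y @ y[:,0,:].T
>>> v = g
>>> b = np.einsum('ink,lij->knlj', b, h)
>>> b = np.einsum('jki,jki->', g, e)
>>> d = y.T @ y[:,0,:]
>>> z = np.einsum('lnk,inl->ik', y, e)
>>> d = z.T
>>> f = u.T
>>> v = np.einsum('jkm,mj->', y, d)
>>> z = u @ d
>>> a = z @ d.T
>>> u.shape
(3, 29, 2)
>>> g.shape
(3, 19, 3)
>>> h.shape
(5, 2, 5)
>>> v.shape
()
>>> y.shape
(3, 19, 2)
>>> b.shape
()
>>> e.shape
(3, 19, 3)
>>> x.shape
(3, 19, 3)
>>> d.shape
(2, 3)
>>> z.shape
(3, 29, 3)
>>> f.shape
(2, 29, 3)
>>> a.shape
(3, 29, 2)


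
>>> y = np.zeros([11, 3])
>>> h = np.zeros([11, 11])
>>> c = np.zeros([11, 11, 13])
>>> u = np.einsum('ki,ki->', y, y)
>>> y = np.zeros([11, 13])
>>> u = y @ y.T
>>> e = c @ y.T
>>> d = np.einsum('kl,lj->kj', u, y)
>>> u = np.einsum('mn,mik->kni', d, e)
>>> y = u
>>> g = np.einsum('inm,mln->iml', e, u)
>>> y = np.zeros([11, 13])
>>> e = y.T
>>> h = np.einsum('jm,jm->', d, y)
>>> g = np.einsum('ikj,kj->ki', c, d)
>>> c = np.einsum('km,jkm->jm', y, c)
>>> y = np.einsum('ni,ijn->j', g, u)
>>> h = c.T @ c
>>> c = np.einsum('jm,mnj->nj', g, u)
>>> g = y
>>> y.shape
(13,)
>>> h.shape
(13, 13)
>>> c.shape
(13, 11)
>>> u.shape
(11, 13, 11)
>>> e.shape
(13, 11)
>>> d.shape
(11, 13)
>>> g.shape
(13,)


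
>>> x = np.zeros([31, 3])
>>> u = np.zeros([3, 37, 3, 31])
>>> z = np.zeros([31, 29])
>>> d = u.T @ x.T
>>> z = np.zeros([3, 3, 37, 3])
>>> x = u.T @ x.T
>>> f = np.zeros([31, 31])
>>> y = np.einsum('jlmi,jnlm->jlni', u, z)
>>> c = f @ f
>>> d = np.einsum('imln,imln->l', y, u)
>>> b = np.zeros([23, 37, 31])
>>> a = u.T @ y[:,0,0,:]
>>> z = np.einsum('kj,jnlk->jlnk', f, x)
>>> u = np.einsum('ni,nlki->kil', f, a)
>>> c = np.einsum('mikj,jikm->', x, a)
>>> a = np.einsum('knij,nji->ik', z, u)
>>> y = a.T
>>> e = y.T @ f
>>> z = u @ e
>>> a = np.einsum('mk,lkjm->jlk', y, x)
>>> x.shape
(31, 3, 37, 31)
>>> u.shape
(37, 31, 3)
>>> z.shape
(37, 31, 31)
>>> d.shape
(3,)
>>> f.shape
(31, 31)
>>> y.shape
(31, 3)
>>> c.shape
()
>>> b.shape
(23, 37, 31)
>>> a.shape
(37, 31, 3)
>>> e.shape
(3, 31)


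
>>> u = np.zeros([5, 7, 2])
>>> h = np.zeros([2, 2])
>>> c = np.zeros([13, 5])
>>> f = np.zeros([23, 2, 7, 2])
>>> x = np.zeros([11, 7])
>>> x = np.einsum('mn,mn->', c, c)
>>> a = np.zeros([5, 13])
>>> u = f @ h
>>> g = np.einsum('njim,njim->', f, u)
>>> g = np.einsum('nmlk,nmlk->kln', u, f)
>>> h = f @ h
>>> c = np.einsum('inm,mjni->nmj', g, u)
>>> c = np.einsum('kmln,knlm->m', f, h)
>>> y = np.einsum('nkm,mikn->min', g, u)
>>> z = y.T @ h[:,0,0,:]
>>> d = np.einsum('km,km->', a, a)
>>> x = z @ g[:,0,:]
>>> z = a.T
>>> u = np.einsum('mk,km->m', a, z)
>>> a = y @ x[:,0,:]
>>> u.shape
(5,)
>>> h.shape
(23, 2, 7, 2)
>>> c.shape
(2,)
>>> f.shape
(23, 2, 7, 2)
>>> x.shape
(2, 2, 23)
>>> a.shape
(23, 2, 23)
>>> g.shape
(2, 7, 23)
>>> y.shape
(23, 2, 2)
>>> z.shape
(13, 5)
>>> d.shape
()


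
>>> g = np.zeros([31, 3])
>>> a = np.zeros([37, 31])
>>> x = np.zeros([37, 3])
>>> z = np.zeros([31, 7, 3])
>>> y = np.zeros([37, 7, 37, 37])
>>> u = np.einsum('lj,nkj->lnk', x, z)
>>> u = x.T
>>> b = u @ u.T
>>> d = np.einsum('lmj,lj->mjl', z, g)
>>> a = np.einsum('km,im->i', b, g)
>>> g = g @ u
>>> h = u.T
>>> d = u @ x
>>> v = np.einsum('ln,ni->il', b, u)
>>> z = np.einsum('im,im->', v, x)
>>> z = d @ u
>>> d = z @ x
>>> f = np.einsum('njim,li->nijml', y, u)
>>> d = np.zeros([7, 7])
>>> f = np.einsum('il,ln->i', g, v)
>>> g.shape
(31, 37)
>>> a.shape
(31,)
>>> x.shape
(37, 3)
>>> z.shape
(3, 37)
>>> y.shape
(37, 7, 37, 37)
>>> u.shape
(3, 37)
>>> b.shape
(3, 3)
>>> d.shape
(7, 7)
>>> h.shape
(37, 3)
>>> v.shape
(37, 3)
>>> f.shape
(31,)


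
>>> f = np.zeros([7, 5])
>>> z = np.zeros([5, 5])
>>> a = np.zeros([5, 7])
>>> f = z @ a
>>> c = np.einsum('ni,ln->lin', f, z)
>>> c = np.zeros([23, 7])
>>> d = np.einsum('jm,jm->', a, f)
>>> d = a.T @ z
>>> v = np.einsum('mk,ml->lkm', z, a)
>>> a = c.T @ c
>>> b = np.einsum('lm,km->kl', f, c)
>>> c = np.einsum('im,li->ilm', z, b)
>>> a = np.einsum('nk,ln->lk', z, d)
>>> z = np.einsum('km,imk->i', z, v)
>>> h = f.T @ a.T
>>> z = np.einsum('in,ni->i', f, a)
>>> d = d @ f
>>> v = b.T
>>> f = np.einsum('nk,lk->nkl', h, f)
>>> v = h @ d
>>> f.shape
(7, 7, 5)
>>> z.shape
(5,)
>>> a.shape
(7, 5)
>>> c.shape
(5, 23, 5)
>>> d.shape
(7, 7)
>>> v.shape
(7, 7)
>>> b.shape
(23, 5)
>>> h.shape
(7, 7)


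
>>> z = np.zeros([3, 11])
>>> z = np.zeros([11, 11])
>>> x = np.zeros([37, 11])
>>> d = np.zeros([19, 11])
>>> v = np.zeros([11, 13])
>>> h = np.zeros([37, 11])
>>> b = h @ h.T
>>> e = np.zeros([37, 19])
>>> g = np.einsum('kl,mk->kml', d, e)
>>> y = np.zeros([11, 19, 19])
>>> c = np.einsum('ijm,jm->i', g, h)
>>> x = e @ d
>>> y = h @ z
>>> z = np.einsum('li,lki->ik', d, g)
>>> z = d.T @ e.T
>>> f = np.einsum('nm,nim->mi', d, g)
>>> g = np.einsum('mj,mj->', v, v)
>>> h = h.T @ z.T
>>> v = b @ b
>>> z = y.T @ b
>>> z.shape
(11, 37)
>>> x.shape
(37, 11)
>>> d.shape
(19, 11)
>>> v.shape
(37, 37)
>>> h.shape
(11, 11)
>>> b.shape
(37, 37)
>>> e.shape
(37, 19)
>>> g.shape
()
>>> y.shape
(37, 11)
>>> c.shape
(19,)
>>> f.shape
(11, 37)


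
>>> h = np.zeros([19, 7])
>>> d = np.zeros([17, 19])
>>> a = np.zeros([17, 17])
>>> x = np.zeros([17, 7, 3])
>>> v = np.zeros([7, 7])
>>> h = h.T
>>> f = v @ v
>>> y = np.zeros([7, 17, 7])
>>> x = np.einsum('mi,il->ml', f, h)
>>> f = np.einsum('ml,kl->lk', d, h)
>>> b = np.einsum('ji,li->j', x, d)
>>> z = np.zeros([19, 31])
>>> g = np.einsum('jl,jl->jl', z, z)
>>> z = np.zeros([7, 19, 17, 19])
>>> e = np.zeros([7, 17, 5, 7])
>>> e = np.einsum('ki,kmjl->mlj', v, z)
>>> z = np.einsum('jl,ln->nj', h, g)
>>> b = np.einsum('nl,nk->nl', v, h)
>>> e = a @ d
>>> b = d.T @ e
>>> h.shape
(7, 19)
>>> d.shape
(17, 19)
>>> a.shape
(17, 17)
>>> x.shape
(7, 19)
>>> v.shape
(7, 7)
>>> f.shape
(19, 7)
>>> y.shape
(7, 17, 7)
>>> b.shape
(19, 19)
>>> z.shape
(31, 7)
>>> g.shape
(19, 31)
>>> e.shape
(17, 19)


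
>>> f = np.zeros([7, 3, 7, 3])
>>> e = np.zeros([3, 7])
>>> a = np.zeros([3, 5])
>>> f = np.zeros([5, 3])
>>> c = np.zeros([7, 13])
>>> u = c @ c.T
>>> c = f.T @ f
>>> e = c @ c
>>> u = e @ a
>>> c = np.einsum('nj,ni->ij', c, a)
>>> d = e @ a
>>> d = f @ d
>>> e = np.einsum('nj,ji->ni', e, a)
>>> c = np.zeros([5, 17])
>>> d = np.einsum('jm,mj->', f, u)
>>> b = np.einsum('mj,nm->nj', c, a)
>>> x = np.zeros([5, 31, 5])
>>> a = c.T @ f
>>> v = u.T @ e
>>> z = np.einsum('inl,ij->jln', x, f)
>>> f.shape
(5, 3)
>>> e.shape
(3, 5)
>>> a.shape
(17, 3)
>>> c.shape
(5, 17)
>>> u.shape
(3, 5)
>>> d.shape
()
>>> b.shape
(3, 17)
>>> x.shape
(5, 31, 5)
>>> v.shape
(5, 5)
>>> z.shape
(3, 5, 31)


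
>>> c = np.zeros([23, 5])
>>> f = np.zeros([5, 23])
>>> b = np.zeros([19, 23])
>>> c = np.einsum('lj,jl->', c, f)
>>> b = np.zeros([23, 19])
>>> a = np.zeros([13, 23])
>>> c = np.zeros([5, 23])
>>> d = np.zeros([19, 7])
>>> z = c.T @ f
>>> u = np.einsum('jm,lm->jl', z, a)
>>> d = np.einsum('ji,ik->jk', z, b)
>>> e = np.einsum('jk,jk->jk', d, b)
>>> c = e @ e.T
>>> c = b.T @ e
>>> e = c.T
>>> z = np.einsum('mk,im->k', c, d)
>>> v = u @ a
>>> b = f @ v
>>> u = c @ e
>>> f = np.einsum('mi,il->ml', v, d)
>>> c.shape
(19, 19)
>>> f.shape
(23, 19)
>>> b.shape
(5, 23)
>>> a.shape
(13, 23)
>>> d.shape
(23, 19)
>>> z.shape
(19,)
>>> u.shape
(19, 19)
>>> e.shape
(19, 19)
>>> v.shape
(23, 23)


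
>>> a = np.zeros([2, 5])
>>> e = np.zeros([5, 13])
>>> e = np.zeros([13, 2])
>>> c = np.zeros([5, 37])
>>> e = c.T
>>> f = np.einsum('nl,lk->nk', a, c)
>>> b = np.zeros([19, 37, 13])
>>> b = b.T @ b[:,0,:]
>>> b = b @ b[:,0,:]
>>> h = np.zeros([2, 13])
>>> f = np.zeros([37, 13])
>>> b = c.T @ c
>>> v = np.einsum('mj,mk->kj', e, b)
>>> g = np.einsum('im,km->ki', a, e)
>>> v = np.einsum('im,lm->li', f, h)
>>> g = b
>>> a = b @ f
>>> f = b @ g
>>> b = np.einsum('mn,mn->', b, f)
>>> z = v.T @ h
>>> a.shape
(37, 13)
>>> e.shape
(37, 5)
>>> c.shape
(5, 37)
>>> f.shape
(37, 37)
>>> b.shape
()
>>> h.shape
(2, 13)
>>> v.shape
(2, 37)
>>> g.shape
(37, 37)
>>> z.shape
(37, 13)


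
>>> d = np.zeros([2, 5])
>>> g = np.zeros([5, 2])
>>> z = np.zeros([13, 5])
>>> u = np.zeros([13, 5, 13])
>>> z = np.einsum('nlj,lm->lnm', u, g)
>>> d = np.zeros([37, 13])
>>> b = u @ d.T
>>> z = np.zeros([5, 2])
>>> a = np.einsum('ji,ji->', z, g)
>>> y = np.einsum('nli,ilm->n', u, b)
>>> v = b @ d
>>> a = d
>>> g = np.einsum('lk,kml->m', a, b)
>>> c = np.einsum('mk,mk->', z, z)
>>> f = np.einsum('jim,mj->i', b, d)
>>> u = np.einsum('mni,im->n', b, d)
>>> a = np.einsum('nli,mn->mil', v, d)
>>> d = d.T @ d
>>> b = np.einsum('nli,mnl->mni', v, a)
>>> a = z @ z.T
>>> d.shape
(13, 13)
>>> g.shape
(5,)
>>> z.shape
(5, 2)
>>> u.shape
(5,)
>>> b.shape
(37, 13, 13)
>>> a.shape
(5, 5)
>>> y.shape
(13,)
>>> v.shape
(13, 5, 13)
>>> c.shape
()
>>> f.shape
(5,)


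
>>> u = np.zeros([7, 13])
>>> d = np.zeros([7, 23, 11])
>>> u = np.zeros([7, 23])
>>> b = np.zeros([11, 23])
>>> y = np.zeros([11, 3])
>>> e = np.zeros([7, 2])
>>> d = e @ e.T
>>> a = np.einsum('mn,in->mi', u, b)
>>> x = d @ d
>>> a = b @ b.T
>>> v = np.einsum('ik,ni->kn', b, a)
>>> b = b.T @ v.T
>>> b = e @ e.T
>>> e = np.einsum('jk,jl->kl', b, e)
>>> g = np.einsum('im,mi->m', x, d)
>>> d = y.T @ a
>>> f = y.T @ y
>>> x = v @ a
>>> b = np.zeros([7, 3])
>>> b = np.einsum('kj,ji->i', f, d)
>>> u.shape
(7, 23)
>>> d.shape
(3, 11)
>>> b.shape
(11,)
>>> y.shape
(11, 3)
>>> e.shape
(7, 2)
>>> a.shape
(11, 11)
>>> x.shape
(23, 11)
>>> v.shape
(23, 11)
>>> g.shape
(7,)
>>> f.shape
(3, 3)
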